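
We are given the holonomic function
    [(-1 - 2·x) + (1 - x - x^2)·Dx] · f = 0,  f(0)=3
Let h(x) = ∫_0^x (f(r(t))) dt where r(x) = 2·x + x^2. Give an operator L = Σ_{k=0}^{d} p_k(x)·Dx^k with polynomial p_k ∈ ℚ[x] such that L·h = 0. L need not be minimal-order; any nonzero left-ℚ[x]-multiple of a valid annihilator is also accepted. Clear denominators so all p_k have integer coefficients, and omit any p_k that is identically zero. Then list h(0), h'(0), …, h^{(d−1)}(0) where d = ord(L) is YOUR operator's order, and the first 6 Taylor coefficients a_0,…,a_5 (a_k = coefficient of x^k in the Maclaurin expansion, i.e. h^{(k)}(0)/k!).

f: a_k = 3, 3, 6, 9, 15, 24, …
h₀=f(r): pull back L_f along r ⇒ L₀.
h=∫h₀ ⇒ L = L₀·Dx.
L = (2 + 10·x + 12·x^2 + 4·x^3)·Dx + (-1 + 2·x + 5·x^2 + 4·x^3 + x^4)·Dx^2  (order 2).
h: a_k = 0, 3, 3, 9, 24, 354/5, …
ICs: h(0) = 0, h′(0) = 3.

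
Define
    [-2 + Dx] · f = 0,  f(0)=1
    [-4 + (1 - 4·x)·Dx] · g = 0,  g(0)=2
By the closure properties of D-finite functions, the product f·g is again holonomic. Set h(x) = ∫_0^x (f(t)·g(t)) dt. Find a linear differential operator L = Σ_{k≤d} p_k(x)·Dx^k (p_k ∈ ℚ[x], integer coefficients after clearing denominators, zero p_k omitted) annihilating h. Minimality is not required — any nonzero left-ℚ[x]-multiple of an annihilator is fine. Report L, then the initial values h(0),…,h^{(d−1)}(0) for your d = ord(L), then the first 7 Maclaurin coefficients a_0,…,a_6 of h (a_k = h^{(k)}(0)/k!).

L = (6 - 8·x)·Dx + (-1 + 4·x)·Dx^2  (order 2).
h: a_k = 0, 2, 6, 52/3, 158/3, 844/5, 25324/45, …
ICs: h(0) = 0, h′(0) = 2.

f: a_k = 1, 2, 2, 4/3, 2/3, 4/15, 4/45, …
g: a_k = 2, 8, 32, 128, 512, 2048, 8192, …
f·g: L₀ = L_f ⊗_s L_g, ord ≤ 1·1.
h=∫h₀ ⇒ L = L₀·Dx.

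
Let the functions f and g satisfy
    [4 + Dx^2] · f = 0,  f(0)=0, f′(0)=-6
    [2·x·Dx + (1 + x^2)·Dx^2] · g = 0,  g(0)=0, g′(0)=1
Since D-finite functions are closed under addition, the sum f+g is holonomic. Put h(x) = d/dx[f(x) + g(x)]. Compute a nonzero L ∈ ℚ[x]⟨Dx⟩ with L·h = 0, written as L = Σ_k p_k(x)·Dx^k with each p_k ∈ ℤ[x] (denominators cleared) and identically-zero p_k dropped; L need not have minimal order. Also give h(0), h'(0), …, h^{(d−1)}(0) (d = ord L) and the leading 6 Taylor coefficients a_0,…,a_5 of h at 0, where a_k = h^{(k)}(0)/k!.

f: a_k = 0, -6, 0, 4, 0, -4/5, …
g: a_k = 0, 1, 0, -1/3, 0, 1/5, …
f+g: L₀ = lclm(L_f,L_g), ord ≤ 2+2.
Differentiate: ansatz ord ≤ ord L₀ ⇒ L.
L = (-32·x + 80·x^3 + 16·x^5) + (4 + 32·x^2 + 36·x^4 + 8·x^6)·Dx + (-8·x + 20·x^3 + 4·x^5)·Dx^2 + (1 + 8·x^2 + 9·x^4 + 2·x^6)·Dx^3  (order 3).
h: a_k = -5, 0, 11, 0, -3, 0, …
ICs: h(0) = -5, h′(0) = 0, h′′(0) = 22.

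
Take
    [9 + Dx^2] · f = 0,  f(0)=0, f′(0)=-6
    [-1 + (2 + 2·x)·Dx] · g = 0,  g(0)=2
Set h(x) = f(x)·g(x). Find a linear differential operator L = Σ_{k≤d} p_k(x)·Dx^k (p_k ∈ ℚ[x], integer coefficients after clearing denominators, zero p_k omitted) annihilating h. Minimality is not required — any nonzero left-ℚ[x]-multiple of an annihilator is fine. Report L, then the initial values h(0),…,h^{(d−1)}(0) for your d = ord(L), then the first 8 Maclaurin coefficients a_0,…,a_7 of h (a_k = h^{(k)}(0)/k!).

L = (39 + 72·x + 36·x^2) + (-4 - 4·x)·Dx + (4 + 8·x + 4·x^2)·Dx^2  (order 2).
h: a_k = 0, -12, -6, 39/2, 33/4, -1581/160, -1041/320, 20529/8960, …
ICs: h(0) = 0, h′(0) = -12.

f: a_k = 0, -6, 0, 9, 0, -81/20, 0, 243/280, …
g: a_k = 2, 1, -1/4, 1/8, -5/64, 7/128, -21/512, 33/1024, …
h₀=f·g: eliminate ⇒ L₀, order ≤ 2·1.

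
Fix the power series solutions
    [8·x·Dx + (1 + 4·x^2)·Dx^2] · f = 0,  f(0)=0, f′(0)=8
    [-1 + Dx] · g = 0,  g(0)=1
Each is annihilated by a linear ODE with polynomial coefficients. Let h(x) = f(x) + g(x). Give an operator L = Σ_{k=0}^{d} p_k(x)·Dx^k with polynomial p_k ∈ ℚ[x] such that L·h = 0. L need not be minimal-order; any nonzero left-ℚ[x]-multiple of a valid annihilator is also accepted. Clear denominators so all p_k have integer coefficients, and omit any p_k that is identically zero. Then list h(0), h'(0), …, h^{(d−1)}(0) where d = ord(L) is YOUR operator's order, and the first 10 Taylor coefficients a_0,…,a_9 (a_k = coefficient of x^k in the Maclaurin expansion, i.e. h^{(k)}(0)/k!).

L = (8 - 8·x - 96·x^2 - 32·x^3)·Dx + (-9 + 88·x^2 - 16·x^4)·Dx^2 + (1 + 8·x + 8·x^2 + 32·x^3 + 16·x^4)·Dx^3  (order 3).
h: a_k = 1, 9, 1/2, -21/2, 1/24, 3073/120, 1/720, -368639/5040, 1/40320, 82575361/362880, …
ICs: h(0) = 1, h′(0) = 9, h′′(0) = 1.

f: a_k = 0, 8, 0, -32/3, 0, 128/5, 0, -512/7, 0, 2048/9, …
g: a_k = 1, 1, 1/2, 1/6, 1/24, 1/120, 1/720, 1/5040, 1/40320, 1/362880, …
f+g: L₀ = lclm(L_f,L_g), ord ≤ 2+1.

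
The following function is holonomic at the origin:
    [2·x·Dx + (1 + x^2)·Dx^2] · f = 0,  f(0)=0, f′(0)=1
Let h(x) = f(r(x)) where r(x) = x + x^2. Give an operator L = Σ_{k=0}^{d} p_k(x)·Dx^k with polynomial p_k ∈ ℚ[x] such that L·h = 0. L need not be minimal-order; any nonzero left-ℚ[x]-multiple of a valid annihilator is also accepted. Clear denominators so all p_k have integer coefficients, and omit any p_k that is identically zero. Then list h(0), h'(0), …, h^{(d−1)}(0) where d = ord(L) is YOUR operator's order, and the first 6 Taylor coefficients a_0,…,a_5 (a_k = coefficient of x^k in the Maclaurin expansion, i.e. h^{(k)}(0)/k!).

f: a_k = 0, 1, 0, -1/3, 0, 1/5, …
Substitute x→r, Dx→(1/r')Dx; clear ⇒ L₀.
L = (-2 + 2·x + 8·x^2 + 12·x^3 + 6·x^4)·Dx + (1 + 2·x + x^2 + 4·x^3 + 5·x^4 + 2·x^5)·Dx^2  (order 2).
h: a_k = 0, 1, 1, -1/3, -1, -4/5, …
ICs: h(0) = 0, h′(0) = 1.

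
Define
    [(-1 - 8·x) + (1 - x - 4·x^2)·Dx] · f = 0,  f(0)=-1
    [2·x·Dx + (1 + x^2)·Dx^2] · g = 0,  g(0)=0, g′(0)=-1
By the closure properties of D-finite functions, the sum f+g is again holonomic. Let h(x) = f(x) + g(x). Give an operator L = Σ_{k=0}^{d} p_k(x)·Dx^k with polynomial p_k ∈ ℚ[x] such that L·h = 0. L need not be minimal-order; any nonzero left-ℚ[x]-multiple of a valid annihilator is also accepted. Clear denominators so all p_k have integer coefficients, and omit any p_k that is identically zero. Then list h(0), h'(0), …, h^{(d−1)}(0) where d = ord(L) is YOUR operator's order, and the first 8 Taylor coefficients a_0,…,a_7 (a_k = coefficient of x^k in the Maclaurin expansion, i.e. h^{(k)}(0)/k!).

L = (-10 + 40·x + 478·x^2 + 864·x^3 + 2496·x^4 + 384·x^6)·Dx + (28 + 246·x + 316·x^2 + 1182·x^3 + 752·x^4 + 2048·x^5 + 48·x^6 + 384·x^7)·Dx^2 + (-5 - 8·x - 32·x^2 + 104·x^3 + 197·x^4 + 128·x^5 + 288·x^6 + 16·x^7 + 64·x^8)·Dx^3  (order 3).
h: a_k = -1, -2, -5, -26/3, -29, -326/5, -181, -3086/7, …
ICs: h(0) = -1, h′(0) = -2, h′′(0) = -10.

f: a_k = -1, -1, -5, -9, -29, -65, -181, -441, …
g: a_k = 0, -1, 0, 1/3, 0, -1/5, 0, 1/7, …
Sum ⇒ L₀ = lclm(L_f,L_g) in ℚ(x)⟨Dx⟩.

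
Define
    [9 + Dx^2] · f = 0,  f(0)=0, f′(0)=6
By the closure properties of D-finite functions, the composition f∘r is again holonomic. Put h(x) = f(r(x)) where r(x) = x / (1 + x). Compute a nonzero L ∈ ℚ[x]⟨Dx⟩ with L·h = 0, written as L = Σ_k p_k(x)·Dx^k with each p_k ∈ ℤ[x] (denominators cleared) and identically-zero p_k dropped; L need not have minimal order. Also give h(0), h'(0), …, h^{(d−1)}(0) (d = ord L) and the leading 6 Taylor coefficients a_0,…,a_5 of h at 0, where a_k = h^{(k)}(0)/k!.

L = 9 + (2 + 6·x + 6·x^2 + 2·x^3)·Dx + (1 + 4·x + 6·x^2 + 4·x^3 + x^4)·Dx^2  (order 2).
h: a_k = 0, 6, -6, -3, 21, -879/20, …
ICs: h(0) = 0, h′(0) = 6.

f: a_k = 0, 6, 0, -9, 0, 81/20, …
Substitute x→r, Dx→(1/r')Dx; clear ⇒ L₀.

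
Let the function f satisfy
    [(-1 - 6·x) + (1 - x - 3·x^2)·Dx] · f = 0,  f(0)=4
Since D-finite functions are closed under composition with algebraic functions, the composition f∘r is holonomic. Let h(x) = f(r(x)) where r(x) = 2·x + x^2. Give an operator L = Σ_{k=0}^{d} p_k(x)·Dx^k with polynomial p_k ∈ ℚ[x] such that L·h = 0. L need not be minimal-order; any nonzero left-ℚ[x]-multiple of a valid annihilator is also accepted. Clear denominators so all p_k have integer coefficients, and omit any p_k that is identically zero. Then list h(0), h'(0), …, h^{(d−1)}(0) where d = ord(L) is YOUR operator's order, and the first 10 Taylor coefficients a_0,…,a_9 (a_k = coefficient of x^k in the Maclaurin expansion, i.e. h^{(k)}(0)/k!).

L = (2 + 26·x + 36·x^2 + 12·x^3) + (-1 + 2·x + 13·x^2 + 12·x^3 + 3·x^4)·Dx  (order 1).
h: a_k = 4, 8, 68, 288, 1568, 7720, 39484, 199008, 1008652, 5101376, …
ICs: h(0) = 4.

f: a_k = 4, 4, 16, 28, 76, 160, 388, 868, 2032, 4636, …
Change of var in L_f (x↦r) gives L₀.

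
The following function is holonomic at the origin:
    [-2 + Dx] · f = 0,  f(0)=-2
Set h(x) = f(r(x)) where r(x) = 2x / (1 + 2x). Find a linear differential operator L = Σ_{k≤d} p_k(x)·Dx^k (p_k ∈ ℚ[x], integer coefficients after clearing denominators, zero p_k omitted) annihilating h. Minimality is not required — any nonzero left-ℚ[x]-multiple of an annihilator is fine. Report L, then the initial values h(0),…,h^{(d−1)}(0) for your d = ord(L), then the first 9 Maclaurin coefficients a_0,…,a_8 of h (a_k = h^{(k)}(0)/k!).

f: a_k = -2, -4, -4, -8/3, -4/3, -8/15, -8/45, -16/315, -4/315, …
f∘r: x↦r, Dx↦Dx/r' in L_f ⇒ L₀.
L = -4 + (1 + 4·x + 4·x^2)·Dx  (order 1).
h: a_k = -2, -8, 0, 32/3, -64/3, 128/5, -512/45, -2560/63, 16384/105, …
ICs: h(0) = -2.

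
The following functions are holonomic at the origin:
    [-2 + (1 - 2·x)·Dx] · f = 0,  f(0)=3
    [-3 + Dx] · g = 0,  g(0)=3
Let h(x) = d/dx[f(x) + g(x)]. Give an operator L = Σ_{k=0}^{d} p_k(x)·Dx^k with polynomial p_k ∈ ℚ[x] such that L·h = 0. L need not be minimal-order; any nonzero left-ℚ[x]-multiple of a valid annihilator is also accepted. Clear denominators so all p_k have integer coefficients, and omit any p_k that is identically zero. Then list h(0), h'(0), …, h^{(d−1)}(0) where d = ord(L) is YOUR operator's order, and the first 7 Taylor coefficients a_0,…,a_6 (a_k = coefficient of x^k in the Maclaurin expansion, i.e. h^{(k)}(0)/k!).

L = (36 + 72·x) + (-15 - 36·x + 36·x^2)·Dx + (1 + 4·x - 12·x^2)·Dx^2  (order 2).
h: a_k = 15, 51, 225/2, 465/2, 4083/8, 46809/40, 215769/80, …
ICs: h(0) = 15, h′(0) = 51.

f: a_k = 3, 6, 12, 24, 48, 96, 192, …
g: a_k = 3, 9, 27/2, 27/2, 81/8, 243/40, 243/80, …
L₀ := lclm(L_f,L_g); ord L₀ ≤ 1+1.
h₀' ⇒ L via d/dx closure of L₀.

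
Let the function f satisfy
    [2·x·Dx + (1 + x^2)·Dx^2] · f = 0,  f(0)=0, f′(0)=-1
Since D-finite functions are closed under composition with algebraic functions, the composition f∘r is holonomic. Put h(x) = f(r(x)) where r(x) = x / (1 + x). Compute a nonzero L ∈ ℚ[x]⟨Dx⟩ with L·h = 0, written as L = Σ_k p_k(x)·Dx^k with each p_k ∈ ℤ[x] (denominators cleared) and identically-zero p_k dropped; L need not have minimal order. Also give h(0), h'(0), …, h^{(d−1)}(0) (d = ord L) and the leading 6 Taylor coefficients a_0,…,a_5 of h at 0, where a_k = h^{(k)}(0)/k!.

f: a_k = 0, -1, 0, 1/3, 0, -1/5, …
L₀ from L_f via x↦r, Dx↦r'^{-1}Dx.
L = (2 + 4·x)·Dx + (1 + 2·x + 2·x^2)·Dx^2  (order 2).
h: a_k = 0, -1, 1, -2/3, 0, 4/5, …
ICs: h(0) = 0, h′(0) = -1.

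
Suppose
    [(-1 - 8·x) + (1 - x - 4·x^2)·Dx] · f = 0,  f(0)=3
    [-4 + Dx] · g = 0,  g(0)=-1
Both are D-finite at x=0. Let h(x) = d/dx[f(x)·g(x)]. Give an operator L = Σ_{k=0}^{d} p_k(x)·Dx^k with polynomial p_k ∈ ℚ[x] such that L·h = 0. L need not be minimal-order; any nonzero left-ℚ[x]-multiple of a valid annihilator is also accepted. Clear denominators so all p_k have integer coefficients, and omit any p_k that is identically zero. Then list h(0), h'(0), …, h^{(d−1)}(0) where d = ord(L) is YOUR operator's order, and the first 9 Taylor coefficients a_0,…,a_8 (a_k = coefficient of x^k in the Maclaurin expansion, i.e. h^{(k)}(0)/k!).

L = (34 + 48·x - 112·x^2 - 128·x^3 + 256·x^4) + (-5 + x + 40·x^2 - 64·x^4)·Dx  (order 1).
h: a_k = -15, -102, -429, -1516, -4883, -15058, -674711/15, -13834264/105, -39855191/105, …
ICs: h(0) = -15.

f: a_k = 3, 3, 15, 27, 87, 195, 543, 1323, 3495, …
g: a_k = -1, -4, -8, -32/3, -32/3, -128/15, -256/45, -1024/315, -512/315, …
Sym-product of L_f,L_g gives L₀ (≤ ord 1).
h=h₀': d/dx-closure on L₀ ⇒ L.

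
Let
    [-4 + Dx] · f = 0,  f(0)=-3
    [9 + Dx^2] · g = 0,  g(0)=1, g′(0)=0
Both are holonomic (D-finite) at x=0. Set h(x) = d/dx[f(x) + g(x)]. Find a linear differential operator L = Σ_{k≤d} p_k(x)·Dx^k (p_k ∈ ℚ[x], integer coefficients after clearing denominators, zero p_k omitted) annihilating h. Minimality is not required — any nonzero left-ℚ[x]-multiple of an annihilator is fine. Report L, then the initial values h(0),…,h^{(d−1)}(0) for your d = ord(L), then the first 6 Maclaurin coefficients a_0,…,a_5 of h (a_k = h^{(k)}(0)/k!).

f: a_k = -3, -12, -24, -32, -32, -128/5, …
g: a_k = 1, 0, -9/2, 0, 27/8, 0, …
Weyl lclm of L_f,L_g ⇒ L₀ (ord ≤ 3).
Differentiate: ansatz ord ≤ ord L₀ ⇒ L.
L = 36 - 9·Dx + 4·Dx^2 - Dx^3  (order 3).
h: a_k = -12, -57, -96, -229/2, -128, -4339/40, …
ICs: h(0) = -12, h′(0) = -57, h′′(0) = -192.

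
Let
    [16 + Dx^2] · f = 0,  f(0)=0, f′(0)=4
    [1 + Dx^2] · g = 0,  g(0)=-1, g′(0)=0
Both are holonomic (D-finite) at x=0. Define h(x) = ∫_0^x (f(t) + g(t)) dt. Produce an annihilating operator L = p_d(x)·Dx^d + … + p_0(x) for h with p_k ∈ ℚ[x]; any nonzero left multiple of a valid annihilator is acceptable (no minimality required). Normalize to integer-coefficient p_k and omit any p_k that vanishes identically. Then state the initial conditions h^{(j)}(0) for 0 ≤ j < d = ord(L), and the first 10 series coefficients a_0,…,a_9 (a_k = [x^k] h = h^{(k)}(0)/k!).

L = 16·Dx + 17·Dx^3 + Dx^5  (order 5).
h: a_k = 0, -1, 2, 1/6, -8/3, -1/120, 64/45, 1/5040, -128/315, -1/362880, …
ICs: h(0) = 0, h′(0) = -1, h′′(0) = 4, h′′′(0) = 1, h′′′′(0) = -64.

f: a_k = 0, 4, 0, -32/3, 0, 128/15, 0, -1024/315, 0, 2048/2835, …
g: a_k = -1, 0, 1/2, 0, -1/24, 0, 1/720, 0, -1/40320, 0, …
Weyl lclm of L_f,L_g ⇒ L₀ (ord ≤ 4).
h=∫₀ˣh₀: take L = L₀·Dx.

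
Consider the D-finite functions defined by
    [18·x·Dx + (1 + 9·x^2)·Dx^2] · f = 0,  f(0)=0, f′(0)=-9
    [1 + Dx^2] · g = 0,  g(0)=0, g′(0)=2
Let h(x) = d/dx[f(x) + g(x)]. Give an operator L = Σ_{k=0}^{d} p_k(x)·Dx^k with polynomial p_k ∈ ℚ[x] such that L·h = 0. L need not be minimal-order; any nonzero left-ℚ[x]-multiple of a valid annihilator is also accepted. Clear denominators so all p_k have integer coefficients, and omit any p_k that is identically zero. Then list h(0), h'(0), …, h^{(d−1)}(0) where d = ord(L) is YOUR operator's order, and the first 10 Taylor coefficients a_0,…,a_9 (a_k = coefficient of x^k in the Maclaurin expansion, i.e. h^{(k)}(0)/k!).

f: a_k = 0, -9, 0, 27, 0, -729/5, 0, 6561/7, 0, -6561, …
g: a_k = 0, 2, 0, -1/3, 0, 1/60, 0, -1/2520, 0, 1/181440, …
f+g: L₀ = lclm(L_f,L_g), ord ≤ 2+2.
Derive L from L₀ (diff closure).
L = (-1926·x + 17820·x^3 + 1458·x^5) + (-17 + 351·x^2 + 4617·x^4 + 729·x^6)·Dx + (-1926·x + 17820·x^3 + 1458·x^5)·Dx^2 + (-17 + 351·x^2 + 4617·x^4 + 729·x^6)·Dx^3  (order 3).
h: a_k = -7, 0, 80, 0, -8747/12, 0, 2361959/360, 0, -1190427839/20160, 0, …
ICs: h(0) = -7, h′(0) = 0, h′′(0) = 160.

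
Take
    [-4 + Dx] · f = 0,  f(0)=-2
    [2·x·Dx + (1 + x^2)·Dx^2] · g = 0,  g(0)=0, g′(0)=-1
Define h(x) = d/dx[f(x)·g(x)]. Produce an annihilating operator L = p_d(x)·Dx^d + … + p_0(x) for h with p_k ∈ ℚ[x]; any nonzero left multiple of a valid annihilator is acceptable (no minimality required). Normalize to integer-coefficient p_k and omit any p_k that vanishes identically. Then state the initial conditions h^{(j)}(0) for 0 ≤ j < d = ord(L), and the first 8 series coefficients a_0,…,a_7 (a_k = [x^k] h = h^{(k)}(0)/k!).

L = (28 - 32·x + 76·x^2 - 32·x^3 + 32·x^4) + (-15 + 12·x - 35·x^2 + 12·x^3 - 16·x^4)·Dx + (2 - x + 4·x^2 - x^3 + 2·x^4)·Dx^2  (order 2).
h: a_k = 2, 16, 46, 224/3, 82, 208/3, 754/15, 1984/63, …
ICs: h(0) = 2, h′(0) = 16.

f: a_k = -2, -8, -16, -64/3, -64/3, -256/15, -512/45, -2048/315, …
g: a_k = 0, -1, 0, 1/3, 0, -1/5, 0, 1/7, …
f·g: L₀ = L_f ⊗_s L_g, ord ≤ 1·2.
h=h₀': d/dx-closure on L₀ ⇒ L.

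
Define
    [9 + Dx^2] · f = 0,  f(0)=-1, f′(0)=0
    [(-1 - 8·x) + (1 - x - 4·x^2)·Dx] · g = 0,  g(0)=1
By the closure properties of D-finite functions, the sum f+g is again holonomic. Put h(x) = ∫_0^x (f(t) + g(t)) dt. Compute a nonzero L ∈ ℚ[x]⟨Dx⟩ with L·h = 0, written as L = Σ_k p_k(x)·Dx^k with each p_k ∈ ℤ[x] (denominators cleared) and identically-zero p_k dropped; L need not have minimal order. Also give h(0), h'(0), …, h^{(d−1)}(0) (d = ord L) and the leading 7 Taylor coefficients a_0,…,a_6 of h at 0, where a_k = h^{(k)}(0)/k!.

f: a_k = -1, 0, 9/2, 0, -27/8, 0, 81/80, …
g: a_k = 1, 1, 5, 9, 29, 65, 181, …
h₀=f+g: left-lcm gives L₀, ord ≤ 3.
Integrate: L := L₀·Dx.
L = (-567 - 4806·x - 3321·x^2 - 9936·x^3 - 6480·x^4 - 10368·x^5)·Dx + (171 - 117·x - 441·x^2 + 135·x^3 - 540·x^4 - 3888·x^5 - 5184·x^6)·Dx^2 + (-63 - 534·x - 369·x^2 - 1104·x^3 - 720·x^4 - 1152·x^5)·Dx^3 + (19 - 13·x - 49·x^2 + 15·x^3 - 60·x^4 - 432·x^5 - 576·x^6)·Dx^4  (order 4).
h: a_k = 0, 0, 1/2, 19/6, 9/4, 41/8, 65/6, …
ICs: h(0) = 0, h′(0) = 0, h′′(0) = 1, h′′′(0) = 19.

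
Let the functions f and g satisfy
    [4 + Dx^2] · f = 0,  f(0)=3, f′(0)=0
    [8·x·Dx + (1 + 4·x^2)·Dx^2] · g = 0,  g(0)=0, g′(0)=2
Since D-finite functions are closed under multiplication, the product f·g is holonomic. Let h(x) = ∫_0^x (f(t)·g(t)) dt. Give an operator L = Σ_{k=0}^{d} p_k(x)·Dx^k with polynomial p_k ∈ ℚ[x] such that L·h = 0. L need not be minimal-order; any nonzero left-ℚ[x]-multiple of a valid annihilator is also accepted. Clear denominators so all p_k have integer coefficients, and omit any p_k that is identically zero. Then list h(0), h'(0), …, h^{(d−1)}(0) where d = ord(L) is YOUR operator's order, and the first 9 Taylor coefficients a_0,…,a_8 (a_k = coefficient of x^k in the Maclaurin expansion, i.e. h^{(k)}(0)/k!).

L = (80 + 832·x^2 + 1408·x^4 + 2048·x^6 + 2048·x^8)·Dx + (96·x + 640·x^3 + 1536·x^5 + 2048·x^7)·Dx^2 + (24 + 256·x^2 + 576·x^4 + 1024·x^6 + 1024·x^8)·Dx^3 + (24·x + 160·x^3 + 384·x^5 + 512·x^7)·Dx^4 + (1 + 12·x^2 + 56·x^4 + 128·x^6 + 128·x^8)·Dx^5  (order 5).
h: a_k = 0, 0, 3, 0, -5, 0, 98/15, 0, -1301/105, …
ICs: h(0) = 0, h′(0) = 0, h′′(0) = 6, h′′′(0) = 0, h′′′′(0) = -120.

f: a_k = 3, 0, -6, 0, 2, 0, -4/15, 0, 2/105, …
g: a_k = 0, 2, 0, -8/3, 0, 32/5, 0, -128/7, 0, …
Product ⇒ symmetric product L₀, ord ≤ 4.
Integrate: L := L₀·Dx.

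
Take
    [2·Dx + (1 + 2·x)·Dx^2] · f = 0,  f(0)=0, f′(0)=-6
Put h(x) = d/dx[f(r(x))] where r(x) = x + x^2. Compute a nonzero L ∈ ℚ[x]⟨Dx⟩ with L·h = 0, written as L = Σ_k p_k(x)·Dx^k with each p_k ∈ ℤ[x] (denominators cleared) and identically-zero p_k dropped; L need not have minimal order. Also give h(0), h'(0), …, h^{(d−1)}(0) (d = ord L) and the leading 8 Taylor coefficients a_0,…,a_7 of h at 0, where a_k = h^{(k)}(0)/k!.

L = (4·x + 4·x^2) + (1 + 4·x + 6·x^2 + 4·x^3)·Dx  (order 1).
h: a_k = -6, 0, 12, -24, 24, 0, -48, 96, …
ICs: h(0) = -6.

f: a_k = 0, -6, 6, -8, 12, -96/5, 32, -384/7, …
Change of var in L_f (x↦r) gives L₀.
h=h₀': d/dx-closure on L₀ ⇒ L.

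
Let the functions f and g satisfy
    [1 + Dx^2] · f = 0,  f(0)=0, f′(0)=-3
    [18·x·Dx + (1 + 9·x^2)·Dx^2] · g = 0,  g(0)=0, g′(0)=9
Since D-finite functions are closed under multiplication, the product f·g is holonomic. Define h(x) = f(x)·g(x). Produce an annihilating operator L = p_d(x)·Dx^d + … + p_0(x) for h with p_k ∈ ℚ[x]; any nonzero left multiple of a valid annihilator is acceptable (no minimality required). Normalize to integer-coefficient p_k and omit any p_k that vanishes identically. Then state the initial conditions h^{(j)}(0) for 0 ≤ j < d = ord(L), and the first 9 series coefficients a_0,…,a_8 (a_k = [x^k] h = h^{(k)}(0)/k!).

L = (370 + 9594·x^2 + 4131·x^4 + 2916·x^6 + 6561·x^8) + (684·x + 6804·x^3 + 8748·x^5 + 26244·x^7)·Dx + (380 + 9792·x^2 + 5346·x^4 + 5832·x^6 + 13122·x^8)·Dx^2 + (684·x + 6804·x^3 + 8748·x^5 + 26244·x^7)·Dx^3 + (10 + 198·x^2 + 1215·x^4 + 2916·x^6 + 6561·x^8)·Dx^4  (order 4).
h: a_k = 0, 0, -27, 0, 171/2, 0, -3609/8, 0, 46167/16, …
ICs: h(0) = 0, h′(0) = 0, h′′(0) = -54, h′′′(0) = 0.

f: a_k = 0, -3, 0, 1/2, 0, -1/40, 0, 1/1680, 0, …
g: a_k = 0, 9, 0, -27, 0, 729/5, 0, -6561/7, 0, …
f·g: L₀ = L_f ⊗_s L_g, ord ≤ 2·2.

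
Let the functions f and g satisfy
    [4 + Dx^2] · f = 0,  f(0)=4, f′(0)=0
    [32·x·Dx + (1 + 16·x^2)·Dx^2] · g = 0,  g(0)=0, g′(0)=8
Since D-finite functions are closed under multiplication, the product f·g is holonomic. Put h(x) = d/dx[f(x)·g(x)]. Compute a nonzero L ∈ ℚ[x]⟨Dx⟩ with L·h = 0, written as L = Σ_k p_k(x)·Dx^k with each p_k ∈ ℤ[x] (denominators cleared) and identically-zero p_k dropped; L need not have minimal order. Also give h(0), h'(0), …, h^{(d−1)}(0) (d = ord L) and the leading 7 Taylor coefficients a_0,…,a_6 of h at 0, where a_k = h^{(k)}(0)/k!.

L = (62288 + 2213376·x^2 + 73428992·x^4 + 58982400·x^6 + 3145728·x^8 - 167772160·x^10 + 268435456·x^12) + (35072·x + 2871296·x^3 + 39976960·x^5 + 52428800·x^7 + 83886080·x^9 + 268435456·x^11)·Dx + (15912 + 579328·x^2 + 18954240·x^4 + 19529728·x^6 + 9961472·x^8 - 16777216·x^10 + 134217728·x^12)·Dx^2 + (8768·x + 717824·x^3 + 9994240·x^5 + 13107200·x^7 + 20971520·x^9 + 67108864·x^11)·Dx^3 + (85 + 6496·x^2 + 149248·x^4 + 1196032·x^6 + 2293760·x^8 + 6291456·x^10 + 16777216·x^12)·Dx^4  (order 4).
h: a_k = 32, 0, -704, 0, 30016/3, 0, -6967168/45, …
ICs: h(0) = 32, h′(0) = 0, h′′(0) = -1408, h′′′(0) = 0.

f: a_k = 4, 0, -8, 0, 8/3, 0, -16/45, …
g: a_k = 0, 8, 0, -128/3, 0, 2048/5, 0, …
f·g: L₀ = L_f ⊗_s L_g, ord ≤ 2·2.
Derive L from L₀ (diff closure).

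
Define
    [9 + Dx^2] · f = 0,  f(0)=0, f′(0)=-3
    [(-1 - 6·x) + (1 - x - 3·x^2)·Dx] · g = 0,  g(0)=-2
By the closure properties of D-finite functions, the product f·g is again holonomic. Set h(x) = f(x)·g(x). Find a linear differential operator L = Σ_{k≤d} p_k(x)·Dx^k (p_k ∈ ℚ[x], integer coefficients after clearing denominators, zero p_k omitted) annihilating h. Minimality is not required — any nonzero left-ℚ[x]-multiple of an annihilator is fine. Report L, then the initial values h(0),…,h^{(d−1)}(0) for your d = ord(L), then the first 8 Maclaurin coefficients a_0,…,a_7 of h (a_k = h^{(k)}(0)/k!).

f: a_k = 0, -3, 0, 9/2, 0, -81/40, 0, 243/560, …
g: a_k = -2, -2, -8, -14, -38, -80, -194, -434, …
Product ⇒ symmetric product L₀, ord ≤ 2.
L = (-3 + 9·x + 27·x^2) + (2 + 12·x)·Dx + (-1 + x + 3·x^2)·Dx^2  (order 2).
h: a_k = 0, 6, 6, 15, 33, 1641/20, 3621/20, 119373/280, …
ICs: h(0) = 0, h′(0) = 6.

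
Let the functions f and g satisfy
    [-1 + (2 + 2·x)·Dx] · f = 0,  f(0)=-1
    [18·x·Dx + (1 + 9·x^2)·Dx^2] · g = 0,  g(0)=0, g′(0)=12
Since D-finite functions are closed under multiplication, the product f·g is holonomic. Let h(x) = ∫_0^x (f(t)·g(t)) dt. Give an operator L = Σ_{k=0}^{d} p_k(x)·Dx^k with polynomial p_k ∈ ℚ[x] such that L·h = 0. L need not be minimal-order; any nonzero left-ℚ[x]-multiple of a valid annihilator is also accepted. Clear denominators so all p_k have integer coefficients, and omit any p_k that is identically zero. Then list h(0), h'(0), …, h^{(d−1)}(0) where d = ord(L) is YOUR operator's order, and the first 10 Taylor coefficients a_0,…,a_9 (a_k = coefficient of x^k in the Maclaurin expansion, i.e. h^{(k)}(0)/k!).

f: a_k = -1, -1/2, 1/8, -1/16, 5/128, -7/256, 21/1024, -33/2048, 429/32768, -715/65536, …
g: a_k = 0, 12, 0, -36, 0, 972/5, 0, -8748/7, 0, 8748, …
f·g: L₀ = L_f ⊗_s L_g, ord ≤ 1·2.
∫: right-multiply L₀ by Dx.
L = (3 - 36·x - 9·x^2)·Dx + (-4 + 68·x + 108·x^2 + 36·x^3)·Dx^2 + (4 + 8·x + 40·x^2 + 72·x^3 + 36·x^4)·Dx^3  (order 3).
h: a_k = 0, 0, -6, -2, 75/8, 69/20, -10583/320, -30489/2240, 11404773/71680, 1221543/17920, …
ICs: h(0) = 0, h′(0) = 0, h′′(0) = -12.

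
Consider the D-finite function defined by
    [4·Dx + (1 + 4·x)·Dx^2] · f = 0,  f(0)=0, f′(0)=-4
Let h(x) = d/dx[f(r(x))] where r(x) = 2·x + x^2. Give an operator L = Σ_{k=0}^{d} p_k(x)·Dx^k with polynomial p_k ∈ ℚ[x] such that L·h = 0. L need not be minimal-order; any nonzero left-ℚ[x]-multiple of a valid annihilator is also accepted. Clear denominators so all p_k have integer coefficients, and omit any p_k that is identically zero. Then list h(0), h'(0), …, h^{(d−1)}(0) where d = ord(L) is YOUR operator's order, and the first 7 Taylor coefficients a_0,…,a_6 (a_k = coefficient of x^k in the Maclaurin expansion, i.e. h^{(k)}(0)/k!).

L = (7 + 8·x + 4·x^2) + (1 + 9·x + 12·x^2 + 4·x^3)·Dx  (order 1).
h: a_k = -8, 56, -416, 3104, -23168, 172928, -1290752, …
ICs: h(0) = -8.

f: a_k = 0, -4, 8, -64/3, 64, -1024/5, 2048/3, …
L₀ from L_f via x↦r, Dx↦r'^{-1}Dx.
h=h₀': d/dx-closure on L₀ ⇒ L.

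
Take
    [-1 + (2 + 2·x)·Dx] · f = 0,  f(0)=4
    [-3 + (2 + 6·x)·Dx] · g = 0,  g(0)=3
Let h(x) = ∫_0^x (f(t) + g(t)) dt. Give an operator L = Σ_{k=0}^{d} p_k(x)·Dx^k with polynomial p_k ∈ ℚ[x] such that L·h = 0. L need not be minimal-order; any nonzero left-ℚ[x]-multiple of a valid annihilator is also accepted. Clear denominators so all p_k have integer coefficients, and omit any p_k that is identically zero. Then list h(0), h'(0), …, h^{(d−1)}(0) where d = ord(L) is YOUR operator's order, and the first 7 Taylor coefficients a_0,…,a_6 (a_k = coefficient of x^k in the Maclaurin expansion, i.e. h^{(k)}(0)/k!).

f: a_k = 4, 2, -1/2, 1/4, -5/32, 7/64, -21/256, …
g: a_k = 3, 9/2, -27/8, 81/16, -1215/128, 5103/256, -45927/1024, …
L₀ := lclm(L_f,L_g); ord L₀ ≤ 1+1.
h=∫₀ˣh₀: take L = L₀·Dx.
L = -3·Dx + (8 + 12·x)·Dx^2 + (4 + 16·x + 12·x^2)·Dx^3  (order 3).
h: a_k = 0, 7, 13/4, -31/24, 85/64, -247/128, 5131/1536, …
ICs: h(0) = 0, h′(0) = 7, h′′(0) = 13/2.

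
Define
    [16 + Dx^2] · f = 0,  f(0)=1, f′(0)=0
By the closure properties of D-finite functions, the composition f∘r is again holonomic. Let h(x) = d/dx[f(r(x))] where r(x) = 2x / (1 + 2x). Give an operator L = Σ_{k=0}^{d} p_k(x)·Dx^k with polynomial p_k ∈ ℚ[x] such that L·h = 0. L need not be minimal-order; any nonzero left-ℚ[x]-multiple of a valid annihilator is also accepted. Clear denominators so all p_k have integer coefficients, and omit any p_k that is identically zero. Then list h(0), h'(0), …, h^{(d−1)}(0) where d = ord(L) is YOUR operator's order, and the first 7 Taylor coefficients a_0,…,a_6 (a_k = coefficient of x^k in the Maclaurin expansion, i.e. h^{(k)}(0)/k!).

L = (88 + 96·x + 96·x^2) + (12 + 72·x + 144·x^2 + 96·x^3)·Dx + (1 + 8·x + 24·x^2 + 32·x^3 + 16·x^4)·Dx^2  (order 2).
h: a_k = 0, -64, 384, -2560/3, -5120/3, 351232/15, -587776/5, …
ICs: h(0) = 0, h′(0) = -64.

f: a_k = 1, 0, -8, 0, 32/3, 0, -256/45, …
Substitute x→r, Dx→(1/r')Dx; clear ⇒ L₀.
Differentiate: ansatz ord ≤ ord L₀ ⇒ L.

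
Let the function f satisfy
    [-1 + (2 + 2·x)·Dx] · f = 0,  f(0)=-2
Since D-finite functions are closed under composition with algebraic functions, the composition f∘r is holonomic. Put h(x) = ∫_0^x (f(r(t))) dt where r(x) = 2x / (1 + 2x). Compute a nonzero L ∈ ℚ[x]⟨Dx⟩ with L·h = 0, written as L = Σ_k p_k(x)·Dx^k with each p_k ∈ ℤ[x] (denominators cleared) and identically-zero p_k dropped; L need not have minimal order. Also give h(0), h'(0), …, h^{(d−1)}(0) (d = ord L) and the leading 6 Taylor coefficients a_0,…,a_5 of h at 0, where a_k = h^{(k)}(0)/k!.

f: a_k = -2, -1, 1/4, -1/8, 5/64, -7/128, …
f∘r: x↦r, Dx↦Dx/r' in L_f ⇒ L₀.
Integrate: L := L₀·Dx.
L = -Dx + (1 + 6·x + 8·x^2)·Dx^2  (order 2).
h: a_k = 0, -2, -1, 5/3, -13/4, 141/20, …
ICs: h(0) = 0, h′(0) = -2.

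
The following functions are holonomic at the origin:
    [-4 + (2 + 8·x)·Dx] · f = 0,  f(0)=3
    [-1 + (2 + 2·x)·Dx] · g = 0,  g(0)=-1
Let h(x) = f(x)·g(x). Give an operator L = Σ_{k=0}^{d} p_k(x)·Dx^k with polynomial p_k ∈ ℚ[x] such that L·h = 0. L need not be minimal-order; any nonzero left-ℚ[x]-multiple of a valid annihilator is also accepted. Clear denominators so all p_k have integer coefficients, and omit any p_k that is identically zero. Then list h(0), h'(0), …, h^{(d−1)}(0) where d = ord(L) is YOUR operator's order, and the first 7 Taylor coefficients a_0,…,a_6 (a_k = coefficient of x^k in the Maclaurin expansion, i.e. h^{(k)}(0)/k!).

L = (-5 - 8·x) + (2 + 10·x + 8·x^2)·Dx  (order 1).
h: a_k = -3, -15/2, 27/8, -135/16, 2943/128, -17145/256, 210087/1024, …
ICs: h(0) = -3.

f: a_k = 3, 6, -6, 12, -30, 84, -252, …
g: a_k = -1, -1/2, 1/8, -1/16, 5/128, -7/256, 21/1024, …
h₀=f·g: eliminate ⇒ L₀, order ≤ 1·1.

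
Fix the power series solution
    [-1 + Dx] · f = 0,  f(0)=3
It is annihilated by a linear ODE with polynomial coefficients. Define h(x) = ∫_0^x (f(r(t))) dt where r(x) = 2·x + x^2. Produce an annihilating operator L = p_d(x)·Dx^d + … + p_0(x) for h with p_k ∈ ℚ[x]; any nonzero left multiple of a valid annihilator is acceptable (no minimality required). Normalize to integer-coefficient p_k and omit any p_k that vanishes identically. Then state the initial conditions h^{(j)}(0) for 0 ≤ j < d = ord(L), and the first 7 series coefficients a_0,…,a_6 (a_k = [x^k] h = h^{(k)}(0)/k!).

f: a_k = 3, 3, 3/2, 1/2, 1/8, 1/40, 1/240, …
Change of var in L_f (x↦r) gives L₀.
h=∫h₀ ⇒ L = L₀·Dx.
L = (-2 - 2·x)·Dx + Dx^2  (order 2).
h: a_k = 0, 3, 3, 3, 5/2, 19/10, 13/10, …
ICs: h(0) = 0, h′(0) = 3.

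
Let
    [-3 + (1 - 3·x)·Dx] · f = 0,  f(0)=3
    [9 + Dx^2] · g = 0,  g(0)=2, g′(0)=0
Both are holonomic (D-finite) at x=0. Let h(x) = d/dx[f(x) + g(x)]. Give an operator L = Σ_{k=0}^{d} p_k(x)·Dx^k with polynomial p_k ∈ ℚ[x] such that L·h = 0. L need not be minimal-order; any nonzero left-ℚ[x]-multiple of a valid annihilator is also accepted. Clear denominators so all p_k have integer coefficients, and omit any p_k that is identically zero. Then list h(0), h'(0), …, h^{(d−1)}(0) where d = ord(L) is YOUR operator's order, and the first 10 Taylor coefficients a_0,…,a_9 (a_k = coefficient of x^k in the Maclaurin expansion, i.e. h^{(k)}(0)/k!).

L = (702 - 324·x + 486·x^2) + (-63 + 243·x - 243·x^2 + 243·x^3)·Dx + (78 - 36·x + 54·x^2)·Dx^2 + (-7 + 27·x - 27·x^2 + 27·x^3)·Dx^3  (order 3).
h: a_k = 9, 36, 243, 999, 3645, 262197/20, 45927, 44090649/280, 531441, 3968092071/2240, …
ICs: h(0) = 9, h′(0) = 36, h′′(0) = 486.

f: a_k = 3, 9, 27, 81, 243, 729, 2187, 6561, 19683, 59049, …
g: a_k = 2, 0, -9, 0, 27/4, 0, -81/40, 0, 729/2240, 0, …
L₀ := lclm(L_f,L_g); ord L₀ ≤ 1+2.
Derive L from L₀ (diff closure).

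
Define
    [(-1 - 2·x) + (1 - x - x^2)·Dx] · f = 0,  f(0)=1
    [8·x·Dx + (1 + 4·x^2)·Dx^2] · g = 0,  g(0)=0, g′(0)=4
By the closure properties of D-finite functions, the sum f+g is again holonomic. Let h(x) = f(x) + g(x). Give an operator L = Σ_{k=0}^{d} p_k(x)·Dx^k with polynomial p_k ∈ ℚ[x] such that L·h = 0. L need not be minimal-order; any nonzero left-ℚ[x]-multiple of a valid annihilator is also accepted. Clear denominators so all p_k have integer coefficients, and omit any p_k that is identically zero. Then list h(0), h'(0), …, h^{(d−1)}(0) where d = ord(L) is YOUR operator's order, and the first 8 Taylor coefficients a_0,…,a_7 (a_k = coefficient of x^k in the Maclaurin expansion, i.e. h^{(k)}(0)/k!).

f: a_k = 1, 1, 2, 3, 5, 8, 13, 21, …
g: a_k = 0, 4, 0, -16/3, 0, 64/5, 0, -256/7, …
Sum ⇒ L₀ = lclm(L_f,L_g) in ℚ(x)⟨Dx⟩.
L = (-16 + 64·x + 400·x^2 + 576·x^3 + 696·x^4 + 96·x^6)·Dx + (13 + 24·x + 22·x^2 + 204·x^3 + 548·x^4 + 488·x^5 + 48·x^6 + 96·x^7)·Dx^2 + (-2 - 5·x - 14·x^2 + 2·x^3 - 13·x^4 + 92·x^5 + 48·x^6 + 16·x^7 + 16·x^8)·Dx^3  (order 3).
h: a_k = 1, 5, 2, -7/3, 5, 104/5, 13, -109/7, …
ICs: h(0) = 1, h′(0) = 5, h′′(0) = 4.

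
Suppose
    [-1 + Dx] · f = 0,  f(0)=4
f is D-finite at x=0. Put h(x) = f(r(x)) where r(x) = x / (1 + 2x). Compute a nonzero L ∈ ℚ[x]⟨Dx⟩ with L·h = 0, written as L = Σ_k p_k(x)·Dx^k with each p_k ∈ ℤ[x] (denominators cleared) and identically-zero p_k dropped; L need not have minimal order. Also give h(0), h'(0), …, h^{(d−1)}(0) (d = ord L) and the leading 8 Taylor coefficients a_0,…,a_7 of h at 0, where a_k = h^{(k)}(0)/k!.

L = -1 + (1 + 4·x + 4·x^2)·Dx  (order 1).
h: a_k = 4, 4, -6, 26/3, -71/6, 147/10, -2699/180, 9157/1260, …
ICs: h(0) = 4.

f: a_k = 4, 4, 2, 2/3, 1/6, 1/30, 1/180, 1/1260, …
Substitute x→r, Dx→(1/r')Dx; clear ⇒ L₀.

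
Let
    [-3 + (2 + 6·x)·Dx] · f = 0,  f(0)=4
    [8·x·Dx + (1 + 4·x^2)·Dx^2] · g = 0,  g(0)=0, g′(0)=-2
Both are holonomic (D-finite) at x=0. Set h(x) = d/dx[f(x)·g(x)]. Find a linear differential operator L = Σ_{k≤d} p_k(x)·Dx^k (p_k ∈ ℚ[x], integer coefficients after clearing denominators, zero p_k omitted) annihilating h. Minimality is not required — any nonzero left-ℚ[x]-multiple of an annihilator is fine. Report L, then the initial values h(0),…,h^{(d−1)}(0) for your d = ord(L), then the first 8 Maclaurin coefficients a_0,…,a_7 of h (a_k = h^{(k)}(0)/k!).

L = (15 + 1440·x + 1656·x^2 - 3456·x^3 - 1296·x^4) + (172 + 1188·x + 3552·x^2 + 1152·x^3 - 12096·x^4 - 5184·x^5)·Dx + (36 + 152·x + 36·x^2 - 256·x^3 - 864·x^4 - 3456·x^5 - 1728·x^6)·Dx^2  (order 2).
h: a_k = -8, -24, 59, 10, -983/16, -35307/80, 841319/640, -1294977/1120, …
ICs: h(0) = -8, h′(0) = -24.

f: a_k = 4, 6, -9/2, 27/4, -405/32, 1701/64, -15309/256, 72171/512, …
g: a_k = 0, -2, 0, 8/3, 0, -32/5, 0, 128/7, …
Sym-product of L_f,L_g gives L₀ (≤ ord 2).
h=h₀': d/dx-closure on L₀ ⇒ L.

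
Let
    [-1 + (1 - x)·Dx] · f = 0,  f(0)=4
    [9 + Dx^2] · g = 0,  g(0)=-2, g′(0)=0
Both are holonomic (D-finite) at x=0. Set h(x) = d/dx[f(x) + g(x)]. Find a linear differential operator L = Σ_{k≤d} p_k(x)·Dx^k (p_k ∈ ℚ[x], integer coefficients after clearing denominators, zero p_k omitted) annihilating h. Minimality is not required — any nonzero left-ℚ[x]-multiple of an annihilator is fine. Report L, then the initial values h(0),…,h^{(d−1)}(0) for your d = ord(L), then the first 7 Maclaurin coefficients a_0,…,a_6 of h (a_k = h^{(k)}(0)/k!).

L = (126 - 108·x + 54·x^2) + (-45 + 99·x - 81·x^2 + 27·x^3)·Dx + (14 - 12·x + 6·x^2)·Dx^2 + (-5 + 11·x - 9·x^2 + 3·x^3)·Dx^3  (order 3).
h: a_k = 4, 26, 12, -11, 20, 723/20, 28, …
ICs: h(0) = 4, h′(0) = 26, h′′(0) = 24.

f: a_k = 4, 4, 4, 4, 4, 4, 4, …
g: a_k = -2, 0, 9, 0, -27/4, 0, 81/40, …
L₀ := lclm(L_f,L_g); ord L₀ ≤ 1+2.
Derive L from L₀ (diff closure).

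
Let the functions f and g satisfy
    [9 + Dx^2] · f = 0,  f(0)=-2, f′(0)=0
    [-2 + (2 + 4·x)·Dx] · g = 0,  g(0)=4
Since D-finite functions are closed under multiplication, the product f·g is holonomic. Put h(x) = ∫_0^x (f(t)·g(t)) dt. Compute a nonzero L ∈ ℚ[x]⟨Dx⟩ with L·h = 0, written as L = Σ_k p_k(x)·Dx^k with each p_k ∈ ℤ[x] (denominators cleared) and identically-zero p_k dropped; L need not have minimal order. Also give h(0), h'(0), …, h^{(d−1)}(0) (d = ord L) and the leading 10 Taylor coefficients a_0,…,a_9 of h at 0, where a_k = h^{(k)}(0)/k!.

L = (12 + 36·x + 36·x^2)·Dx + (-2 - 4·x)·Dx^2 + (1 + 4·x + 4·x^2)·Dx^3  (order 3).
h: a_k = 0, -8, -4, 40/3, 8, -8, -8/3, 48/35, 6/5, -104/105, …
ICs: h(0) = 0, h′(0) = -8, h′′(0) = -8.

f: a_k = -2, 0, 9, 0, -27/4, 0, 81/40, 0, -729/2240, 0, …
g: a_k = 4, 4, -2, 2, -5/2, 7/2, -21/4, 33/4, -429/32, 715/32, …
L₀ := L_f ⊗_s L_g (sym. prod.), ord ≤ 2.
∫: right-multiply L₀ by Dx.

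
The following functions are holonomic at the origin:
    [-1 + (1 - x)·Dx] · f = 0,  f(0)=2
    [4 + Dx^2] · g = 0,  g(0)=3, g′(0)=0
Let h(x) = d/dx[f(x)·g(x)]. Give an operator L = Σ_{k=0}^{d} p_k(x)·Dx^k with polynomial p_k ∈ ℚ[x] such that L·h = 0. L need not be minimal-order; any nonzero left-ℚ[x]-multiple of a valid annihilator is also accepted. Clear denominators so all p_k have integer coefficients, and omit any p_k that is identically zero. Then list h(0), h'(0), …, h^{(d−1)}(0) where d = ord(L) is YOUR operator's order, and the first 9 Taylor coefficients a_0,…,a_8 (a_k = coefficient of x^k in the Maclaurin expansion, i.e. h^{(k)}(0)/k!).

L = (2 - 8·x + 4·x^2) + (-2 + 2·x)·Dx + (1 - 2·x + x^2)·Dx^2  (order 2).
h: a_k = 6, -12, -18, -8, -10, -76/5, -266/15, -2096/105, -786/35, …
ICs: h(0) = 6, h′(0) = -12.

f: a_k = 2, 2, 2, 2, 2, 2, 2, 2, 2, …
g: a_k = 3, 0, -6, 0, 2, 0, -4/15, 0, 2/105, …
Sym-product of L_f,L_g gives L₀ (≤ ord 2).
h₀' ⇒ L via d/dx closure of L₀.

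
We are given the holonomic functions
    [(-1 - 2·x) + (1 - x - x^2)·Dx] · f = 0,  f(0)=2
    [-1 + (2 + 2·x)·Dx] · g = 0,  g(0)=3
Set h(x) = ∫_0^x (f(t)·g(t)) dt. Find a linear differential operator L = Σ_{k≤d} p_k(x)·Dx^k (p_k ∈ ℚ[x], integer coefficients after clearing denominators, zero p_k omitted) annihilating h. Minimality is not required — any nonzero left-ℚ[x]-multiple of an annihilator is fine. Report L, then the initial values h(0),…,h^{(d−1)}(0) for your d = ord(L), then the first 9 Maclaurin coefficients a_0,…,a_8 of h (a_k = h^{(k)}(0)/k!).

L = (3 + 5·x + 3·x^2)·Dx + (-2 + 4·x^2 + 2·x^3)·Dx^2  (order 2).
h: a_k = 0, 6, 9/2, 19/4, 189/32, 2409/320, 2621/256, 50661/3584, 164325/8192, …
ICs: h(0) = 0, h′(0) = 6.

f: a_k = 2, 2, 4, 6, 10, 16, 26, 42, 68, …
g: a_k = 3, 3/2, -3/8, 3/16, -15/128, 21/256, -63/1024, 99/2048, -1287/32768, …
Sym-product of L_f,L_g gives L₀ (≤ ord 1).
h=∫h₀ ⇒ L = L₀·Dx.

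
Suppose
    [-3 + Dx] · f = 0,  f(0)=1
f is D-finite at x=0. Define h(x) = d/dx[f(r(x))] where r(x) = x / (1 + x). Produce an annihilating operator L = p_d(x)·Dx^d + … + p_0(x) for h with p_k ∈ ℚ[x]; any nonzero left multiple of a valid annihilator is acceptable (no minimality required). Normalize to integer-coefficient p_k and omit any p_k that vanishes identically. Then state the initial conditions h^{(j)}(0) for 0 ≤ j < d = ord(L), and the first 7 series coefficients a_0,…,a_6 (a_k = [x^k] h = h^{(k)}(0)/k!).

f: a_k = 1, 3, 9/2, 9/2, 27/8, 81/40, 81/80, …
Change of var in L_f (x↦r) gives L₀.
h=h₀': d/dx-closure on L₀ ⇒ L.
L = (1 - 2·x) + (-1 - 2·x - x^2)·Dx  (order 1).
h: a_k = 3, 3, -9/2, 3/2, 21/8, -207/40, 411/80, …
ICs: h(0) = 3.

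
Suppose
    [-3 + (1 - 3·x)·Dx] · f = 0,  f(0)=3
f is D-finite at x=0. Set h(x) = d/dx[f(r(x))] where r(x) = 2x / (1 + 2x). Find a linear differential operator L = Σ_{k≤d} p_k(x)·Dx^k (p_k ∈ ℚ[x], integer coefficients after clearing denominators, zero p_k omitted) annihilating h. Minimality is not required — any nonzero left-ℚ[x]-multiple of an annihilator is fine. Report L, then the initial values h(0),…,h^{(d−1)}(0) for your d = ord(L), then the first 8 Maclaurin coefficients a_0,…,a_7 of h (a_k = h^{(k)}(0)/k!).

L = 8 + (-1 + 4·x)·Dx  (order 1).
h: a_k = 18, 144, 864, 4608, 23040, 110592, 516096, 2359296, …
ICs: h(0) = 18.

f: a_k = 3, 9, 27, 81, 243, 729, 2187, 6561, …
Change of var in L_f (x↦r) gives L₀.
h=h₀': d/dx-closure on L₀ ⇒ L.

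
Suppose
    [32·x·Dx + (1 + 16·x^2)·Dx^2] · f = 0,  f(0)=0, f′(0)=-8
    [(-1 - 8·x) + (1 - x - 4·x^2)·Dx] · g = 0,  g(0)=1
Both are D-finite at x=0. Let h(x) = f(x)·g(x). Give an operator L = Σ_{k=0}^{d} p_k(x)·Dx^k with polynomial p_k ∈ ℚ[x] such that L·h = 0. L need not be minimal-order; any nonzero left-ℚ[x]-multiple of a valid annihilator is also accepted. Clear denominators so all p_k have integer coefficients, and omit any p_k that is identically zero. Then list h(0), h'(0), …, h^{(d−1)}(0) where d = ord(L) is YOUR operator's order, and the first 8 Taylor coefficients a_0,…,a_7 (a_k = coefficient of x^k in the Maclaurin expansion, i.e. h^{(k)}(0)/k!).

L = (8 + 32·x + 384·x^2) + (2 - 16·x + 64·x^2 + 384·x^3)·Dx + (-1 + x - 12·x^2 + 16·x^3 + 64·x^4)·Dx^2  (order 2).
h: a_k = 0, -8, -8, 8/3, -88/3, -6424/15, -2728/5, 50872/21, …
ICs: h(0) = 0, h′(0) = -8.

f: a_k = 0, -8, 0, 128/3, 0, -2048/5, 0, 32768/7, …
g: a_k = 1, 1, 5, 9, 29, 65, 181, 441, …
L₀ := L_f ⊗_s L_g (sym. prod.), ord ≤ 2.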